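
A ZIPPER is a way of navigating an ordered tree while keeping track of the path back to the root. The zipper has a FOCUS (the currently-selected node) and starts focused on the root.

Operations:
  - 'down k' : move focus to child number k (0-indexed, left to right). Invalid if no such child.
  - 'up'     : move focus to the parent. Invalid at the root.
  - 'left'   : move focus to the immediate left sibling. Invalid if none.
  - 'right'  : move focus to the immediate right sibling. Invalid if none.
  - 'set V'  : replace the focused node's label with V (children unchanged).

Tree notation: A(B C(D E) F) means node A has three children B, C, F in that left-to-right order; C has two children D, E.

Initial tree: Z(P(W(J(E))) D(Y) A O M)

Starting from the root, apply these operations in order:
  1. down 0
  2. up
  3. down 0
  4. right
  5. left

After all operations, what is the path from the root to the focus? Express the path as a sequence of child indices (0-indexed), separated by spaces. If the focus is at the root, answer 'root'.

Step 1 (down 0): focus=P path=0 depth=1 children=['W'] left=[] right=['D', 'A', 'O', 'M'] parent=Z
Step 2 (up): focus=Z path=root depth=0 children=['P', 'D', 'A', 'O', 'M'] (at root)
Step 3 (down 0): focus=P path=0 depth=1 children=['W'] left=[] right=['D', 'A', 'O', 'M'] parent=Z
Step 4 (right): focus=D path=1 depth=1 children=['Y'] left=['P'] right=['A', 'O', 'M'] parent=Z
Step 5 (left): focus=P path=0 depth=1 children=['W'] left=[] right=['D', 'A', 'O', 'M'] parent=Z

Answer: 0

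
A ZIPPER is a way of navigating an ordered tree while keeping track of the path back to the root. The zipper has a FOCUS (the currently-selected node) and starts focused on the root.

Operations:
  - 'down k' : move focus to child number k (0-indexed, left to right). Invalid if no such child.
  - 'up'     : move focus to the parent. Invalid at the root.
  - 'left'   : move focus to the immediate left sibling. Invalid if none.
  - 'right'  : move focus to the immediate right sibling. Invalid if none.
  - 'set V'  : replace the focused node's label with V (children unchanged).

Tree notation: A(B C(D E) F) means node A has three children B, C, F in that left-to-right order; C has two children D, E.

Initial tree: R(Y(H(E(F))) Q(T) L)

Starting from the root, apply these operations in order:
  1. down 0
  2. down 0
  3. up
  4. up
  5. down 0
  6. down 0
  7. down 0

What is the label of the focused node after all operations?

Answer: E

Derivation:
Step 1 (down 0): focus=Y path=0 depth=1 children=['H'] left=[] right=['Q', 'L'] parent=R
Step 2 (down 0): focus=H path=0/0 depth=2 children=['E'] left=[] right=[] parent=Y
Step 3 (up): focus=Y path=0 depth=1 children=['H'] left=[] right=['Q', 'L'] parent=R
Step 4 (up): focus=R path=root depth=0 children=['Y', 'Q', 'L'] (at root)
Step 5 (down 0): focus=Y path=0 depth=1 children=['H'] left=[] right=['Q', 'L'] parent=R
Step 6 (down 0): focus=H path=0/0 depth=2 children=['E'] left=[] right=[] parent=Y
Step 7 (down 0): focus=E path=0/0/0 depth=3 children=['F'] left=[] right=[] parent=H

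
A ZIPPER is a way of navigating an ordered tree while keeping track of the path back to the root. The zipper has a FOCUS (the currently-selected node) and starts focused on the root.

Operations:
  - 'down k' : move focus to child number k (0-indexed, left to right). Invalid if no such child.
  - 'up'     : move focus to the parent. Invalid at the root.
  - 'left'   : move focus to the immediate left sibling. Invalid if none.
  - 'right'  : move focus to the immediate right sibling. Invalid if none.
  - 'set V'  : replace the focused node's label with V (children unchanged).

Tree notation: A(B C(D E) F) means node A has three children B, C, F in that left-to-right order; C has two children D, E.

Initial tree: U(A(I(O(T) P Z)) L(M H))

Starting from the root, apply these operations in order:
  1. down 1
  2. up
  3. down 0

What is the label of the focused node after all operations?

Step 1 (down 1): focus=L path=1 depth=1 children=['M', 'H'] left=['A'] right=[] parent=U
Step 2 (up): focus=U path=root depth=0 children=['A', 'L'] (at root)
Step 3 (down 0): focus=A path=0 depth=1 children=['I'] left=[] right=['L'] parent=U

Answer: A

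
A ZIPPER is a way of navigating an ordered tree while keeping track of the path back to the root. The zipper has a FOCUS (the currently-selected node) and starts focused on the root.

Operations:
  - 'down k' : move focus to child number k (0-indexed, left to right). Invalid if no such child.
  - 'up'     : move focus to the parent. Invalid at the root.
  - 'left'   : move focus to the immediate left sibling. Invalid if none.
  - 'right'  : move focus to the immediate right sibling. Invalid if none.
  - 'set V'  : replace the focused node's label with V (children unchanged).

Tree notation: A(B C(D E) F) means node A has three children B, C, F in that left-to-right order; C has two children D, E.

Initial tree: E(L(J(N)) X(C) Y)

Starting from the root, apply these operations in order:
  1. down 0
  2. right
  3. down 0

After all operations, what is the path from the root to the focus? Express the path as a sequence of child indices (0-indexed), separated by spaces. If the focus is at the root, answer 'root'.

Answer: 1 0

Derivation:
Step 1 (down 0): focus=L path=0 depth=1 children=['J'] left=[] right=['X', 'Y'] parent=E
Step 2 (right): focus=X path=1 depth=1 children=['C'] left=['L'] right=['Y'] parent=E
Step 3 (down 0): focus=C path=1/0 depth=2 children=[] left=[] right=[] parent=X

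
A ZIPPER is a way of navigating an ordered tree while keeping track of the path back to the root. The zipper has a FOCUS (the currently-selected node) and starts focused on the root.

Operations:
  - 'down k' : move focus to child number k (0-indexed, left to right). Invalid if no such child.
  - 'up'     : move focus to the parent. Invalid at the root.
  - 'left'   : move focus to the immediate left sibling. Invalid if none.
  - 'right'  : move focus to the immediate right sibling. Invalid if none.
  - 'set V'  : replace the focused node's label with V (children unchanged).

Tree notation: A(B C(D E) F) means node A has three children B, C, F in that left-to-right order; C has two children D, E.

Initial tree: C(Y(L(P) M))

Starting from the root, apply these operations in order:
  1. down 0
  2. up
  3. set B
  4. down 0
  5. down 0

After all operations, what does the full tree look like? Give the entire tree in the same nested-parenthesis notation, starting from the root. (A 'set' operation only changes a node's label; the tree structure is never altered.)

Step 1 (down 0): focus=Y path=0 depth=1 children=['L', 'M'] left=[] right=[] parent=C
Step 2 (up): focus=C path=root depth=0 children=['Y'] (at root)
Step 3 (set B): focus=B path=root depth=0 children=['Y'] (at root)
Step 4 (down 0): focus=Y path=0 depth=1 children=['L', 'M'] left=[] right=[] parent=B
Step 5 (down 0): focus=L path=0/0 depth=2 children=['P'] left=[] right=['M'] parent=Y

Answer: B(Y(L(P) M))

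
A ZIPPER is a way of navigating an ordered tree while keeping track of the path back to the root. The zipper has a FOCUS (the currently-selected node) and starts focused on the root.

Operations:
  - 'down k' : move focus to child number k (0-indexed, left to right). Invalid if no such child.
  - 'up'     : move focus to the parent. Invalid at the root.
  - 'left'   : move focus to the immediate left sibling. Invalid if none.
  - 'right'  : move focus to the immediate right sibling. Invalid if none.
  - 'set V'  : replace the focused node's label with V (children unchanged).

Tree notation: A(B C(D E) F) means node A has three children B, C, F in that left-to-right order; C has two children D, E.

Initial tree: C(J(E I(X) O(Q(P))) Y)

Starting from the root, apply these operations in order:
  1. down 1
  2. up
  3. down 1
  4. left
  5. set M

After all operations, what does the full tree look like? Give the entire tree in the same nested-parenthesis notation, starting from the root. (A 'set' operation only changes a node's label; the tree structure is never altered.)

Answer: C(M(E I(X) O(Q(P))) Y)

Derivation:
Step 1 (down 1): focus=Y path=1 depth=1 children=[] left=['J'] right=[] parent=C
Step 2 (up): focus=C path=root depth=0 children=['J', 'Y'] (at root)
Step 3 (down 1): focus=Y path=1 depth=1 children=[] left=['J'] right=[] parent=C
Step 4 (left): focus=J path=0 depth=1 children=['E', 'I', 'O'] left=[] right=['Y'] parent=C
Step 5 (set M): focus=M path=0 depth=1 children=['E', 'I', 'O'] left=[] right=['Y'] parent=C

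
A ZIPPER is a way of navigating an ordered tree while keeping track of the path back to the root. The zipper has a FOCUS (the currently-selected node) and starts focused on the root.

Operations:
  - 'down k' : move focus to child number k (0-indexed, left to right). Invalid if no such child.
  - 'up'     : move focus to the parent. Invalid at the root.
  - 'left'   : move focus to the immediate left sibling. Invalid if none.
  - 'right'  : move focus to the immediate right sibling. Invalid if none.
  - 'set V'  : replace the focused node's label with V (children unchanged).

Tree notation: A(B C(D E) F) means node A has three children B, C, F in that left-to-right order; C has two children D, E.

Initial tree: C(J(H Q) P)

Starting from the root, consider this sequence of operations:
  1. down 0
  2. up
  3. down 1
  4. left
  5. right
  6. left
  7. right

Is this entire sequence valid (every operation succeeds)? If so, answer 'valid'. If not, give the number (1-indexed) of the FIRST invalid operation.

Step 1 (down 0): focus=J path=0 depth=1 children=['H', 'Q'] left=[] right=['P'] parent=C
Step 2 (up): focus=C path=root depth=0 children=['J', 'P'] (at root)
Step 3 (down 1): focus=P path=1 depth=1 children=[] left=['J'] right=[] parent=C
Step 4 (left): focus=J path=0 depth=1 children=['H', 'Q'] left=[] right=['P'] parent=C
Step 5 (right): focus=P path=1 depth=1 children=[] left=['J'] right=[] parent=C
Step 6 (left): focus=J path=0 depth=1 children=['H', 'Q'] left=[] right=['P'] parent=C
Step 7 (right): focus=P path=1 depth=1 children=[] left=['J'] right=[] parent=C

Answer: valid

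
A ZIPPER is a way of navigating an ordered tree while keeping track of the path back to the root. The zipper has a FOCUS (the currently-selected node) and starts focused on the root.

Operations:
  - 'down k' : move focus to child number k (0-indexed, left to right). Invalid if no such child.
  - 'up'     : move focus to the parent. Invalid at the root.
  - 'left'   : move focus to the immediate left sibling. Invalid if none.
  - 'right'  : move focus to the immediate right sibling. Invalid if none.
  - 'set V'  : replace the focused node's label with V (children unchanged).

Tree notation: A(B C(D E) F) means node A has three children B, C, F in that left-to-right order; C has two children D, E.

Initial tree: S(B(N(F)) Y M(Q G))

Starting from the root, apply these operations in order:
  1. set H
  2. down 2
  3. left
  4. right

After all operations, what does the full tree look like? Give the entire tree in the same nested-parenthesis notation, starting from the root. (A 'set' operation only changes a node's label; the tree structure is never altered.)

Step 1 (set H): focus=H path=root depth=0 children=['B', 'Y', 'M'] (at root)
Step 2 (down 2): focus=M path=2 depth=1 children=['Q', 'G'] left=['B', 'Y'] right=[] parent=H
Step 3 (left): focus=Y path=1 depth=1 children=[] left=['B'] right=['M'] parent=H
Step 4 (right): focus=M path=2 depth=1 children=['Q', 'G'] left=['B', 'Y'] right=[] parent=H

Answer: H(B(N(F)) Y M(Q G))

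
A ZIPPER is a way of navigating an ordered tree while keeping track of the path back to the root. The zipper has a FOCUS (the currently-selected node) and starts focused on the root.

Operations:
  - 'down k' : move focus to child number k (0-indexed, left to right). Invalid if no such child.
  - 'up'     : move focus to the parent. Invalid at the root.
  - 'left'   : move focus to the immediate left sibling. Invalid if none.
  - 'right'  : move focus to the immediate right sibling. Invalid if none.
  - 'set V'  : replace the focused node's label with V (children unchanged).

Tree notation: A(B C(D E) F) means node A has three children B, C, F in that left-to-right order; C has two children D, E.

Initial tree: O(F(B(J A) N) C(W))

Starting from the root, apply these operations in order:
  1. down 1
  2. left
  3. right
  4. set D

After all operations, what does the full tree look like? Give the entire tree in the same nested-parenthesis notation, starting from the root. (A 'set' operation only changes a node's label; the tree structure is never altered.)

Step 1 (down 1): focus=C path=1 depth=1 children=['W'] left=['F'] right=[] parent=O
Step 2 (left): focus=F path=0 depth=1 children=['B', 'N'] left=[] right=['C'] parent=O
Step 3 (right): focus=C path=1 depth=1 children=['W'] left=['F'] right=[] parent=O
Step 4 (set D): focus=D path=1 depth=1 children=['W'] left=['F'] right=[] parent=O

Answer: O(F(B(J A) N) D(W))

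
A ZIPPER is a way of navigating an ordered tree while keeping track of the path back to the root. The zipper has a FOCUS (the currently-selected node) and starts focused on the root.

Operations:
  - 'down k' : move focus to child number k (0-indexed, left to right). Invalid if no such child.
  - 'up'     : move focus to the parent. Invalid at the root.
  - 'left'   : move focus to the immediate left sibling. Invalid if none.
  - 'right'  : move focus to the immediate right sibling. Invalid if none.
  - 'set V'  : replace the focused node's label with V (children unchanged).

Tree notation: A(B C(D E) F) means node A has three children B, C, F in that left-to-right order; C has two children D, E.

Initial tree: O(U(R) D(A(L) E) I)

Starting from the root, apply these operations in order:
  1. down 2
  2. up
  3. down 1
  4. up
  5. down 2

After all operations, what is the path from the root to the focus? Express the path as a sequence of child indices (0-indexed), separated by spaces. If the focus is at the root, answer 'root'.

Step 1 (down 2): focus=I path=2 depth=1 children=[] left=['U', 'D'] right=[] parent=O
Step 2 (up): focus=O path=root depth=0 children=['U', 'D', 'I'] (at root)
Step 3 (down 1): focus=D path=1 depth=1 children=['A', 'E'] left=['U'] right=['I'] parent=O
Step 4 (up): focus=O path=root depth=0 children=['U', 'D', 'I'] (at root)
Step 5 (down 2): focus=I path=2 depth=1 children=[] left=['U', 'D'] right=[] parent=O

Answer: 2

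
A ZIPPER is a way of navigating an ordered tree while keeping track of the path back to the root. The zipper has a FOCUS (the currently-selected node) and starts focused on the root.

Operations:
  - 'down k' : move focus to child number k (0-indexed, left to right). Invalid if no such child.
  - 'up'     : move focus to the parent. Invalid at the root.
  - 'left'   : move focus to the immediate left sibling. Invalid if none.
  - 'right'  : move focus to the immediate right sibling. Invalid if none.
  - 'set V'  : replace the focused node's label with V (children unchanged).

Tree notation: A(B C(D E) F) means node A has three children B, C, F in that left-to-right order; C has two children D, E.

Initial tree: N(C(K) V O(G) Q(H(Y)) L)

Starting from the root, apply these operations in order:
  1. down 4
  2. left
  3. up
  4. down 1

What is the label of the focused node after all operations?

Step 1 (down 4): focus=L path=4 depth=1 children=[] left=['C', 'V', 'O', 'Q'] right=[] parent=N
Step 2 (left): focus=Q path=3 depth=1 children=['H'] left=['C', 'V', 'O'] right=['L'] parent=N
Step 3 (up): focus=N path=root depth=0 children=['C', 'V', 'O', 'Q', 'L'] (at root)
Step 4 (down 1): focus=V path=1 depth=1 children=[] left=['C'] right=['O', 'Q', 'L'] parent=N

Answer: V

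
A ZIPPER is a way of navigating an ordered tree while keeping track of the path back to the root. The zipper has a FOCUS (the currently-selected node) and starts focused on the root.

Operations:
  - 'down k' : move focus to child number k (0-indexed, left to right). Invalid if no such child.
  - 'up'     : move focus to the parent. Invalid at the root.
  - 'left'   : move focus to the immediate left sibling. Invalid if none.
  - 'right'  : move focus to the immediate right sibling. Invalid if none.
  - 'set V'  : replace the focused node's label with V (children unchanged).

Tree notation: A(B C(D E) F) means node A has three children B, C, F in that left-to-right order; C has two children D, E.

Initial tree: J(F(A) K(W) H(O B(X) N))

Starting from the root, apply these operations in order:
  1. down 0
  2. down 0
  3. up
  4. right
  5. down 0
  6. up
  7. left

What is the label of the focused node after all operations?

Answer: F

Derivation:
Step 1 (down 0): focus=F path=0 depth=1 children=['A'] left=[] right=['K', 'H'] parent=J
Step 2 (down 0): focus=A path=0/0 depth=2 children=[] left=[] right=[] parent=F
Step 3 (up): focus=F path=0 depth=1 children=['A'] left=[] right=['K', 'H'] parent=J
Step 4 (right): focus=K path=1 depth=1 children=['W'] left=['F'] right=['H'] parent=J
Step 5 (down 0): focus=W path=1/0 depth=2 children=[] left=[] right=[] parent=K
Step 6 (up): focus=K path=1 depth=1 children=['W'] left=['F'] right=['H'] parent=J
Step 7 (left): focus=F path=0 depth=1 children=['A'] left=[] right=['K', 'H'] parent=J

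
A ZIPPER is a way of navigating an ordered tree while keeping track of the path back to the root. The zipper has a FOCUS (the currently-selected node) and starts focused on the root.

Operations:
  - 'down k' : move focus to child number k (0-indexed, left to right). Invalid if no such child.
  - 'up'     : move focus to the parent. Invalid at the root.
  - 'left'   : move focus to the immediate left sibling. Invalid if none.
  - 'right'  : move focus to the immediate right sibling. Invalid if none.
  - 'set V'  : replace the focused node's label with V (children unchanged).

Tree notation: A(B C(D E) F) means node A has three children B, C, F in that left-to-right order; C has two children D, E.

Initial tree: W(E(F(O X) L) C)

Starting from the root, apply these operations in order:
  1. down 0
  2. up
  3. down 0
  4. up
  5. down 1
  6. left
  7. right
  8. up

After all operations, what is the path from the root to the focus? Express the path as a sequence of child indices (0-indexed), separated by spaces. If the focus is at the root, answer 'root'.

Answer: root

Derivation:
Step 1 (down 0): focus=E path=0 depth=1 children=['F', 'L'] left=[] right=['C'] parent=W
Step 2 (up): focus=W path=root depth=0 children=['E', 'C'] (at root)
Step 3 (down 0): focus=E path=0 depth=1 children=['F', 'L'] left=[] right=['C'] parent=W
Step 4 (up): focus=W path=root depth=0 children=['E', 'C'] (at root)
Step 5 (down 1): focus=C path=1 depth=1 children=[] left=['E'] right=[] parent=W
Step 6 (left): focus=E path=0 depth=1 children=['F', 'L'] left=[] right=['C'] parent=W
Step 7 (right): focus=C path=1 depth=1 children=[] left=['E'] right=[] parent=W
Step 8 (up): focus=W path=root depth=0 children=['E', 'C'] (at root)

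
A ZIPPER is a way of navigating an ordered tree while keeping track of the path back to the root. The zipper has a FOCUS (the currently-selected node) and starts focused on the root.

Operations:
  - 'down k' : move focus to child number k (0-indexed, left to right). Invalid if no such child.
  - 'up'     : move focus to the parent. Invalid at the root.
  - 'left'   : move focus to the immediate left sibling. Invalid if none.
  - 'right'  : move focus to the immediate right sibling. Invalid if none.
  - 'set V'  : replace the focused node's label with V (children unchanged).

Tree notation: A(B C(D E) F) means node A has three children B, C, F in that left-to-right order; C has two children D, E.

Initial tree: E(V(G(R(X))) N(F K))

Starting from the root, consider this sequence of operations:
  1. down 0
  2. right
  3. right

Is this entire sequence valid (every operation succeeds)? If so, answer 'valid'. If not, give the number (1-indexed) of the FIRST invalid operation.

Answer: 3

Derivation:
Step 1 (down 0): focus=V path=0 depth=1 children=['G'] left=[] right=['N'] parent=E
Step 2 (right): focus=N path=1 depth=1 children=['F', 'K'] left=['V'] right=[] parent=E
Step 3 (right): INVALID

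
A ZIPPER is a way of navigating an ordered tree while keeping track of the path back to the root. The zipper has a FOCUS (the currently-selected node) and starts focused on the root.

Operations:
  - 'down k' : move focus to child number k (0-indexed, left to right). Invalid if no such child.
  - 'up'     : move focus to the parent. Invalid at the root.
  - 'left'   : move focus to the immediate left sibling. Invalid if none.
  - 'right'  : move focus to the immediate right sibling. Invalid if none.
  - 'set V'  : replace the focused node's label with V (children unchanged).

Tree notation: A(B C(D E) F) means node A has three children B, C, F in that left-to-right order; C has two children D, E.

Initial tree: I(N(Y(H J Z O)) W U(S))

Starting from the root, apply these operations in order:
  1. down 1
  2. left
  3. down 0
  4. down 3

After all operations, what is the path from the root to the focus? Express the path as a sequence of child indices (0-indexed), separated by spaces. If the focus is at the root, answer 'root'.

Answer: 0 0 3

Derivation:
Step 1 (down 1): focus=W path=1 depth=1 children=[] left=['N'] right=['U'] parent=I
Step 2 (left): focus=N path=0 depth=1 children=['Y'] left=[] right=['W', 'U'] parent=I
Step 3 (down 0): focus=Y path=0/0 depth=2 children=['H', 'J', 'Z', 'O'] left=[] right=[] parent=N
Step 4 (down 3): focus=O path=0/0/3 depth=3 children=[] left=['H', 'J', 'Z'] right=[] parent=Y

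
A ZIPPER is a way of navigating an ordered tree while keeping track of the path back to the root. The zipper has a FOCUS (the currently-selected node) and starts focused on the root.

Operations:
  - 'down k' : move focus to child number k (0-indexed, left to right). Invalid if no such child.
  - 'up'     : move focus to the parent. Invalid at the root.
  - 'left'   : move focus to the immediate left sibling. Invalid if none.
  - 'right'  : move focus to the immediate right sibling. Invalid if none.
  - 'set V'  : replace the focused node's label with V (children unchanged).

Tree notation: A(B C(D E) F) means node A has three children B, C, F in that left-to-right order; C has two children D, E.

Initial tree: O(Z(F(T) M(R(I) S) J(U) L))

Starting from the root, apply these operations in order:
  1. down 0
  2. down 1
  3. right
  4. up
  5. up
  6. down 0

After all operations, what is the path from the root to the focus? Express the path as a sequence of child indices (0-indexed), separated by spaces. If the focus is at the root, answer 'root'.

Step 1 (down 0): focus=Z path=0 depth=1 children=['F', 'M', 'J', 'L'] left=[] right=[] parent=O
Step 2 (down 1): focus=M path=0/1 depth=2 children=['R', 'S'] left=['F'] right=['J', 'L'] parent=Z
Step 3 (right): focus=J path=0/2 depth=2 children=['U'] left=['F', 'M'] right=['L'] parent=Z
Step 4 (up): focus=Z path=0 depth=1 children=['F', 'M', 'J', 'L'] left=[] right=[] parent=O
Step 5 (up): focus=O path=root depth=0 children=['Z'] (at root)
Step 6 (down 0): focus=Z path=0 depth=1 children=['F', 'M', 'J', 'L'] left=[] right=[] parent=O

Answer: 0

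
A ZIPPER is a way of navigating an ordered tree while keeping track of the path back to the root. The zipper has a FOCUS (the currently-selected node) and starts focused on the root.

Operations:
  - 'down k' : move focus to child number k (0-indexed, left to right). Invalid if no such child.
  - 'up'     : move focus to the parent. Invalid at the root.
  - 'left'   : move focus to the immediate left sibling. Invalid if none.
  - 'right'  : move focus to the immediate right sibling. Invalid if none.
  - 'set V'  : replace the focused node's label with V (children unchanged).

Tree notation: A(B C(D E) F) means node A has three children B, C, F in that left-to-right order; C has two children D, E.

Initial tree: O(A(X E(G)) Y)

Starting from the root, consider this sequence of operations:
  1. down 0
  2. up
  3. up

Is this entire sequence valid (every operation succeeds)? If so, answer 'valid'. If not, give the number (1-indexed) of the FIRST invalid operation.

Answer: 3

Derivation:
Step 1 (down 0): focus=A path=0 depth=1 children=['X', 'E'] left=[] right=['Y'] parent=O
Step 2 (up): focus=O path=root depth=0 children=['A', 'Y'] (at root)
Step 3 (up): INVALID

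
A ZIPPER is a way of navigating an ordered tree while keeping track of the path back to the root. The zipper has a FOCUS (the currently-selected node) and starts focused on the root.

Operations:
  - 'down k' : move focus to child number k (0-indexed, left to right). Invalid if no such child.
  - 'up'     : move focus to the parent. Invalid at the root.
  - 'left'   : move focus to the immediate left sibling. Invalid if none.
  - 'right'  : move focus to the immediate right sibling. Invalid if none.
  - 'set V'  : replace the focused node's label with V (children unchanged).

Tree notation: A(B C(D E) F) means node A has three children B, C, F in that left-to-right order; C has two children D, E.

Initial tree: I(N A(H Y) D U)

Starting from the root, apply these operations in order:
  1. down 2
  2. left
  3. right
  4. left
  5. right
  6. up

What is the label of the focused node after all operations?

Answer: I

Derivation:
Step 1 (down 2): focus=D path=2 depth=1 children=[] left=['N', 'A'] right=['U'] parent=I
Step 2 (left): focus=A path=1 depth=1 children=['H', 'Y'] left=['N'] right=['D', 'U'] parent=I
Step 3 (right): focus=D path=2 depth=1 children=[] left=['N', 'A'] right=['U'] parent=I
Step 4 (left): focus=A path=1 depth=1 children=['H', 'Y'] left=['N'] right=['D', 'U'] parent=I
Step 5 (right): focus=D path=2 depth=1 children=[] left=['N', 'A'] right=['U'] parent=I
Step 6 (up): focus=I path=root depth=0 children=['N', 'A', 'D', 'U'] (at root)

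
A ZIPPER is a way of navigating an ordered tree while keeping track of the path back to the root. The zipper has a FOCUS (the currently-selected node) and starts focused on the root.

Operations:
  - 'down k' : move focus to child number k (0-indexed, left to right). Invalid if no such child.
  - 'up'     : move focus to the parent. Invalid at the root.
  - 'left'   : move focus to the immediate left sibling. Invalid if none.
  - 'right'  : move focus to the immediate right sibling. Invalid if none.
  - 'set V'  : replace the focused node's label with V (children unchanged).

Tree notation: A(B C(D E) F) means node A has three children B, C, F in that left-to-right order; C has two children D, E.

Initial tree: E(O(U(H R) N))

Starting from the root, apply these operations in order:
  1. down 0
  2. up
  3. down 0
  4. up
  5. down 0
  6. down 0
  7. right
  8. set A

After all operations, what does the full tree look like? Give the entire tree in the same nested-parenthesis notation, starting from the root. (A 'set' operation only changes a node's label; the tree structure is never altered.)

Answer: E(O(U(H R) A))

Derivation:
Step 1 (down 0): focus=O path=0 depth=1 children=['U', 'N'] left=[] right=[] parent=E
Step 2 (up): focus=E path=root depth=0 children=['O'] (at root)
Step 3 (down 0): focus=O path=0 depth=1 children=['U', 'N'] left=[] right=[] parent=E
Step 4 (up): focus=E path=root depth=0 children=['O'] (at root)
Step 5 (down 0): focus=O path=0 depth=1 children=['U', 'N'] left=[] right=[] parent=E
Step 6 (down 0): focus=U path=0/0 depth=2 children=['H', 'R'] left=[] right=['N'] parent=O
Step 7 (right): focus=N path=0/1 depth=2 children=[] left=['U'] right=[] parent=O
Step 8 (set A): focus=A path=0/1 depth=2 children=[] left=['U'] right=[] parent=O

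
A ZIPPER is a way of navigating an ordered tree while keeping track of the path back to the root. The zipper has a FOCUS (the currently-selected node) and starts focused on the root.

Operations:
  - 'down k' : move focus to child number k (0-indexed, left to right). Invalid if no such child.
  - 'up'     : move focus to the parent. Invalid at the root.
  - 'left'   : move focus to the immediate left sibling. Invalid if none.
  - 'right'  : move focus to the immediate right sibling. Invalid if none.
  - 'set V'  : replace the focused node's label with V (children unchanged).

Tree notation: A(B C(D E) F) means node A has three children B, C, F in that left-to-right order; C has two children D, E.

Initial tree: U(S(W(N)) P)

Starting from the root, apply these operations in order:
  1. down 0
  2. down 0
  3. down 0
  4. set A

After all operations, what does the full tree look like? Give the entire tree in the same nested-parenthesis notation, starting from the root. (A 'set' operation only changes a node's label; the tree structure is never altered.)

Answer: U(S(W(A)) P)

Derivation:
Step 1 (down 0): focus=S path=0 depth=1 children=['W'] left=[] right=['P'] parent=U
Step 2 (down 0): focus=W path=0/0 depth=2 children=['N'] left=[] right=[] parent=S
Step 3 (down 0): focus=N path=0/0/0 depth=3 children=[] left=[] right=[] parent=W
Step 4 (set A): focus=A path=0/0/0 depth=3 children=[] left=[] right=[] parent=W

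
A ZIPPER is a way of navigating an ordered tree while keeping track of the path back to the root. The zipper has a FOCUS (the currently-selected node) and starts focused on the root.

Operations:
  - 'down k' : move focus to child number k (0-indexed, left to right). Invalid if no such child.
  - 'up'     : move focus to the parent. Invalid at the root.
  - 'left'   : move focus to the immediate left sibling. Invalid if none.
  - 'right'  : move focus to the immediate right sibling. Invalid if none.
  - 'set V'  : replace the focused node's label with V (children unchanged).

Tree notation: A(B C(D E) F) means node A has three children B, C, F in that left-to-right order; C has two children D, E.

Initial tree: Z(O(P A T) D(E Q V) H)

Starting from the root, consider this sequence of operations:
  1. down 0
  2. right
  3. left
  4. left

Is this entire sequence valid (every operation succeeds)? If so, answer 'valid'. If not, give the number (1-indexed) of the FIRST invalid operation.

Step 1 (down 0): focus=O path=0 depth=1 children=['P', 'A', 'T'] left=[] right=['D', 'H'] parent=Z
Step 2 (right): focus=D path=1 depth=1 children=['E', 'Q', 'V'] left=['O'] right=['H'] parent=Z
Step 3 (left): focus=O path=0 depth=1 children=['P', 'A', 'T'] left=[] right=['D', 'H'] parent=Z
Step 4 (left): INVALID

Answer: 4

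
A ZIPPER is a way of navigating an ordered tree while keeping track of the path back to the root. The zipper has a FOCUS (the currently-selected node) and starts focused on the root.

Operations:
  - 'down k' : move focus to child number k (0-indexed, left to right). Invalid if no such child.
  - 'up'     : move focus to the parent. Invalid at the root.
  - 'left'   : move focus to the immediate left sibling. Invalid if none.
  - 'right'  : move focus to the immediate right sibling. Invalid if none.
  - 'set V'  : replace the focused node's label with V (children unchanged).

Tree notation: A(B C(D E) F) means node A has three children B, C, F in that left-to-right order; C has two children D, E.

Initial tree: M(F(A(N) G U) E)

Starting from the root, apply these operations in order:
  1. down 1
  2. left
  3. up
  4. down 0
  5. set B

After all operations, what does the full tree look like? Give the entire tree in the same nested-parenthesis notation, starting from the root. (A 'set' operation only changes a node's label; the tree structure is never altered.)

Answer: M(B(A(N) G U) E)

Derivation:
Step 1 (down 1): focus=E path=1 depth=1 children=[] left=['F'] right=[] parent=M
Step 2 (left): focus=F path=0 depth=1 children=['A', 'G', 'U'] left=[] right=['E'] parent=M
Step 3 (up): focus=M path=root depth=0 children=['F', 'E'] (at root)
Step 4 (down 0): focus=F path=0 depth=1 children=['A', 'G', 'U'] left=[] right=['E'] parent=M
Step 5 (set B): focus=B path=0 depth=1 children=['A', 'G', 'U'] left=[] right=['E'] parent=M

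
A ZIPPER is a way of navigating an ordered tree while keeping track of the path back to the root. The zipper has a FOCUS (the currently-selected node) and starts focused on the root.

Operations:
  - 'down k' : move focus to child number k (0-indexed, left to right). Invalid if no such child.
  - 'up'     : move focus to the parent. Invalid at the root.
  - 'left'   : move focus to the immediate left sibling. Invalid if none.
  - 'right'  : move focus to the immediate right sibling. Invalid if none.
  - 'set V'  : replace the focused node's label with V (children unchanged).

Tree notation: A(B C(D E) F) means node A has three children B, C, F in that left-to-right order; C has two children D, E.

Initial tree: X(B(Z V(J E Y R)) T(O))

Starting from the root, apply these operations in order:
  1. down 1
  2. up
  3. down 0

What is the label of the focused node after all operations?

Answer: B

Derivation:
Step 1 (down 1): focus=T path=1 depth=1 children=['O'] left=['B'] right=[] parent=X
Step 2 (up): focus=X path=root depth=0 children=['B', 'T'] (at root)
Step 3 (down 0): focus=B path=0 depth=1 children=['Z', 'V'] left=[] right=['T'] parent=X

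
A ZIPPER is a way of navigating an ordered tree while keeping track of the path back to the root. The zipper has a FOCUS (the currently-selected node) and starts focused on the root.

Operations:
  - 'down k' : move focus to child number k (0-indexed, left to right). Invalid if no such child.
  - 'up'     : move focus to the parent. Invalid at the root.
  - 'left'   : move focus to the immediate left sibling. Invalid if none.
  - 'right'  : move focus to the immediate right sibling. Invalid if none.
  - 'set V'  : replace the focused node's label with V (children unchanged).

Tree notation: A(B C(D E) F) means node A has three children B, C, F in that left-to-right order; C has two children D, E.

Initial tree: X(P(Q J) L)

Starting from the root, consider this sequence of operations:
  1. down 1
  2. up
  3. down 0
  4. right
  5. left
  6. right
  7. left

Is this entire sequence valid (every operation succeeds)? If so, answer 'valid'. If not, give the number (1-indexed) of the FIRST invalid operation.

Step 1 (down 1): focus=L path=1 depth=1 children=[] left=['P'] right=[] parent=X
Step 2 (up): focus=X path=root depth=0 children=['P', 'L'] (at root)
Step 3 (down 0): focus=P path=0 depth=1 children=['Q', 'J'] left=[] right=['L'] parent=X
Step 4 (right): focus=L path=1 depth=1 children=[] left=['P'] right=[] parent=X
Step 5 (left): focus=P path=0 depth=1 children=['Q', 'J'] left=[] right=['L'] parent=X
Step 6 (right): focus=L path=1 depth=1 children=[] left=['P'] right=[] parent=X
Step 7 (left): focus=P path=0 depth=1 children=['Q', 'J'] left=[] right=['L'] parent=X

Answer: valid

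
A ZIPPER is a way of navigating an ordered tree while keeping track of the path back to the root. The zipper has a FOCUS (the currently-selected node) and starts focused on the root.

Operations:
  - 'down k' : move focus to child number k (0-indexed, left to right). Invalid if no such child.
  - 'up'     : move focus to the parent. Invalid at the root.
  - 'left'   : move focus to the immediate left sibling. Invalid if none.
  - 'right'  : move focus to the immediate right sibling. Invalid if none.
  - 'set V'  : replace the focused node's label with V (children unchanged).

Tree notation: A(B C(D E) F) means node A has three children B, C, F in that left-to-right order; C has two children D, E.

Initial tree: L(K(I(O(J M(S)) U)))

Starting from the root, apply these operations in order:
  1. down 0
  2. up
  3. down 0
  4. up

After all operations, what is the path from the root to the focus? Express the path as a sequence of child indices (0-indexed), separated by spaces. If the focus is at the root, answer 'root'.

Answer: root

Derivation:
Step 1 (down 0): focus=K path=0 depth=1 children=['I'] left=[] right=[] parent=L
Step 2 (up): focus=L path=root depth=0 children=['K'] (at root)
Step 3 (down 0): focus=K path=0 depth=1 children=['I'] left=[] right=[] parent=L
Step 4 (up): focus=L path=root depth=0 children=['K'] (at root)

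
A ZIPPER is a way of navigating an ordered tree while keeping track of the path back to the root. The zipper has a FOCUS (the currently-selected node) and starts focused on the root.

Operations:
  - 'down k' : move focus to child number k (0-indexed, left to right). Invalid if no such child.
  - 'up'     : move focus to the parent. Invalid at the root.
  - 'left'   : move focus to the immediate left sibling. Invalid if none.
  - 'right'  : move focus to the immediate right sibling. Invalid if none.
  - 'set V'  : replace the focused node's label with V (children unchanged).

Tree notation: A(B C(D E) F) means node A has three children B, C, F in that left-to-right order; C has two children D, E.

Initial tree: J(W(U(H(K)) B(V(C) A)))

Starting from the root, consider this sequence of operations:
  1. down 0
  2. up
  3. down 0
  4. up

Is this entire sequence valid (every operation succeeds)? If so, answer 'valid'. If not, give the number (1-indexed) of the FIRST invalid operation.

Answer: valid

Derivation:
Step 1 (down 0): focus=W path=0 depth=1 children=['U', 'B'] left=[] right=[] parent=J
Step 2 (up): focus=J path=root depth=0 children=['W'] (at root)
Step 3 (down 0): focus=W path=0 depth=1 children=['U', 'B'] left=[] right=[] parent=J
Step 4 (up): focus=J path=root depth=0 children=['W'] (at root)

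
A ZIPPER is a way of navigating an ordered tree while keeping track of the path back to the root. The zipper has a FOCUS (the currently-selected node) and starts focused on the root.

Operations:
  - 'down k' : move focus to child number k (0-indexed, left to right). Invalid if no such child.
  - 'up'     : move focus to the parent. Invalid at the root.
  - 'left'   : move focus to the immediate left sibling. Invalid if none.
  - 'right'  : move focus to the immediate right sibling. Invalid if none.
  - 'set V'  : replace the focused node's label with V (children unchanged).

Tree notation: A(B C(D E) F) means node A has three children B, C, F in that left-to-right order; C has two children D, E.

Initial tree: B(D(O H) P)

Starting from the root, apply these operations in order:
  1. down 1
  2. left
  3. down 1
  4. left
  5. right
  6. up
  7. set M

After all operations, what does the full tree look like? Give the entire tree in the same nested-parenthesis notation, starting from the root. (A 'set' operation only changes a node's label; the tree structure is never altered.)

Answer: B(M(O H) P)

Derivation:
Step 1 (down 1): focus=P path=1 depth=1 children=[] left=['D'] right=[] parent=B
Step 2 (left): focus=D path=0 depth=1 children=['O', 'H'] left=[] right=['P'] parent=B
Step 3 (down 1): focus=H path=0/1 depth=2 children=[] left=['O'] right=[] parent=D
Step 4 (left): focus=O path=0/0 depth=2 children=[] left=[] right=['H'] parent=D
Step 5 (right): focus=H path=0/1 depth=2 children=[] left=['O'] right=[] parent=D
Step 6 (up): focus=D path=0 depth=1 children=['O', 'H'] left=[] right=['P'] parent=B
Step 7 (set M): focus=M path=0 depth=1 children=['O', 'H'] left=[] right=['P'] parent=B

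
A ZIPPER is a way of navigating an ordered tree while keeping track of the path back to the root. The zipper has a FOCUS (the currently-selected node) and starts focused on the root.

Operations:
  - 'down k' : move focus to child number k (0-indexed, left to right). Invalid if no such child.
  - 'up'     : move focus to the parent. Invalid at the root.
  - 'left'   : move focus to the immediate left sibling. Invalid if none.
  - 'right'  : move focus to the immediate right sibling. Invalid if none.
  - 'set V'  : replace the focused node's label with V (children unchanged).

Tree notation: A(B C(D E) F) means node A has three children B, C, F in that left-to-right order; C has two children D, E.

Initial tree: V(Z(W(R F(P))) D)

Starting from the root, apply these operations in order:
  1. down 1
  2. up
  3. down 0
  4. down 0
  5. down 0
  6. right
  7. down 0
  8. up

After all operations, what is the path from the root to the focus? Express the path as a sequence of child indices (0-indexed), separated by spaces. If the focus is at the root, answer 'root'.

Step 1 (down 1): focus=D path=1 depth=1 children=[] left=['Z'] right=[] parent=V
Step 2 (up): focus=V path=root depth=0 children=['Z', 'D'] (at root)
Step 3 (down 0): focus=Z path=0 depth=1 children=['W'] left=[] right=['D'] parent=V
Step 4 (down 0): focus=W path=0/0 depth=2 children=['R', 'F'] left=[] right=[] parent=Z
Step 5 (down 0): focus=R path=0/0/0 depth=3 children=[] left=[] right=['F'] parent=W
Step 6 (right): focus=F path=0/0/1 depth=3 children=['P'] left=['R'] right=[] parent=W
Step 7 (down 0): focus=P path=0/0/1/0 depth=4 children=[] left=[] right=[] parent=F
Step 8 (up): focus=F path=0/0/1 depth=3 children=['P'] left=['R'] right=[] parent=W

Answer: 0 0 1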